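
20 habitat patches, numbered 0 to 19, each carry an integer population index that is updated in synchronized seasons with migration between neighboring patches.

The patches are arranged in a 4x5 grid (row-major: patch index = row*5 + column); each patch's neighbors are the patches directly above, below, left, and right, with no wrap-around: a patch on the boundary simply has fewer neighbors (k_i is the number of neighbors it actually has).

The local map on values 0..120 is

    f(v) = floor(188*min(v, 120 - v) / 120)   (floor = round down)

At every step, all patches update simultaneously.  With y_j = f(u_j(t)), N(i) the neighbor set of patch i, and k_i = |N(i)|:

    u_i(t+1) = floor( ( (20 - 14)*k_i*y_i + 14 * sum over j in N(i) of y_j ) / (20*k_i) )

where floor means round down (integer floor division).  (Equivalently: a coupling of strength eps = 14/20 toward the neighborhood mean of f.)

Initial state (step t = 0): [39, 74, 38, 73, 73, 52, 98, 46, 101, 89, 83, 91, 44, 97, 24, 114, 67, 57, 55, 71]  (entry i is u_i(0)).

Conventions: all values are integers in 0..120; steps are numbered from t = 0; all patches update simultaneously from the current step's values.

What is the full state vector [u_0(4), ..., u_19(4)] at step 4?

Answer: [84, 84, 86, 89, 89, 85, 85, 88, 88, 88, 88, 89, 88, 85, 84, 90, 89, 87, 82, 82]

Derivation:
t=0: [39, 74, 38, 73, 73, 52, 98, 46, 101, 89, 83, 91, 44, 97, 24, 114, 67, 57, 55, 71]
t=1: [71, 57, 68, 59, 64, 59, 57, 54, 48, 46, 48, 55, 62, 49, 48, 51, 58, 82, 72, 65]
t=2: [86, 84, 86, 84, 83, 83, 88, 83, 79, 76, 82, 86, 80, 77, 77, 81, 79, 77, 74, 78]
t=3: [55, 53, 55, 57, 60, 54, 54, 57, 62, 64, 57, 57, 61, 66, 66, 61, 61, 66, 68, 68]
t=4: [84, 84, 86, 89, 89, 85, 85, 88, 88, 88, 88, 89, 88, 85, 84, 90, 89, 87, 82, 82]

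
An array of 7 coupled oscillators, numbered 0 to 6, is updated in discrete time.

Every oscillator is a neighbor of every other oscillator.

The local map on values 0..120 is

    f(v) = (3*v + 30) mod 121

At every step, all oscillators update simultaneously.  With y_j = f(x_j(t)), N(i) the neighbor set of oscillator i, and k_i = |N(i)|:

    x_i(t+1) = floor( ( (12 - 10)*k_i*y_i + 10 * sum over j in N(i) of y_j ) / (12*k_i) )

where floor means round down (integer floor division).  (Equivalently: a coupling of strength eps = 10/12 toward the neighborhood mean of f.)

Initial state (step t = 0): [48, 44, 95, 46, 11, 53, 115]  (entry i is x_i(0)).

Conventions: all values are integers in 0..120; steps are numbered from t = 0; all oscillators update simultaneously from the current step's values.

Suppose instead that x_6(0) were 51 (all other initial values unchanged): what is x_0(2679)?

Answer: x_0(2679) = 11
Key observation: The state at step 2, [82, 82, 82, 82, 82, 82, 82], reappears at step 7: the system is in a cycle of period 5 from step 2 on.  Therefore the state at step 2679 equals the state at step 2 + ((2679 - 2) mod 5) = 4, which is [11, 11, 11, 11, 11, 11, 11].

Derivation:
t=0: [48, 44, 95, 46, 11, 53, 51]
t=1: [58, 57, 58, 57, 58, 58, 58]
t=2: [82, 82, 82, 82, 82, 82, 82]
t=3: [34, 34, 34, 34, 34, 34, 34]
t=4: [11, 11, 11, 11, 11, 11, 11]
t=5: [63, 63, 63, 63, 63, 63, 63]
t=6: [98, 98, 98, 98, 98, 98, 98]
t=7: [82, 82, 82, 82, 82, 82, 82]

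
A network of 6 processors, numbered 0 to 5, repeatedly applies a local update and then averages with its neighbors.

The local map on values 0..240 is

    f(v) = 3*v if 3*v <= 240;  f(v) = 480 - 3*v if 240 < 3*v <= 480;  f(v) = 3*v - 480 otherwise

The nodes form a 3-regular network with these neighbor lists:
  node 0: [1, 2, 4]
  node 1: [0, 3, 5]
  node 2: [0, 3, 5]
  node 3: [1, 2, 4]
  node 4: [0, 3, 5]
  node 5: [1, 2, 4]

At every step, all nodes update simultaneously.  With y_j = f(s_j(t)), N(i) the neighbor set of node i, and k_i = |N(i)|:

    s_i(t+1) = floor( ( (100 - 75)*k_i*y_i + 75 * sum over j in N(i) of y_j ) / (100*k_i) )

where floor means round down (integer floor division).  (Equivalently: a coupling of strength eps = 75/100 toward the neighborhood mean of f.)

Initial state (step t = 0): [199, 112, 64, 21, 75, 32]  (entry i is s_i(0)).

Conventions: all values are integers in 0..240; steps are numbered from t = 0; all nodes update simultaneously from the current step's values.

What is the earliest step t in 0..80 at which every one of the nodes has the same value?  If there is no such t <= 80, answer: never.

Answer: 25
Key observation: Synchronization is absorbing here: once all nodes are equal they stay equal, and step 25 is the first all-equal step.

Derivation:
t=0: [199, 112, 64, 21, 75, 32]  (not all equal)
t=1: [169, 105, 117, 156, 125, 164]  (not all equal)
t=2: [106, 54, 45, 102, 39, 102]  (not all equal)
t=3: [144, 168, 161, 147, 156, 147]  (not all equal)
t=4: [21, 37, 32, 19, 34, 19]  (not all equal)
t=5: [93, 72, 68, 91, 69, 91]  (not all equal)
t=6: [207, 207, 204, 208, 205, 208]  (not all equal)
t=7: [137, 142, 140, 138, 141, 138]  (not all equal)
t=8: [60, 63, 65, 59, 64, 59]  (not all equal)
t=9: [189, 180, 182, 188, 181, 188]  (not all equal)
t=10: [69, 78, 80, 68, 79, 68]  (not all equal)
t=11: [229, 212, 213, 228, 213, 228]  (not all equal)
t=12: [170, 192, 193, 169, 193, 169]  (not all equal)
t=13: [81, 45, 45, 80, 45, 80]  (not all equal)
t=14: [160, 213, 213, 161, 213, 161]  (not all equal)
t=15: [119, 41, 41, 120, 41, 120]  (not all equal)
t=16: [123, 121, 121, 122, 121, 122]  (not all equal)
t=17: [115, 114, 114, 116, 114, 116]  (not all equal)
t=18: [137, 134, 134, 136, 134, 136]  (not all equal)
t=19: [75, 72, 72, 76, 72, 76]  (not all equal)
t=20: [218, 224, 224, 219, 224, 219]  (not all equal)
t=21: [187, 180, 180, 188, 180, 188]  (not all equal)
t=22: [65, 77, 77, 66, 77, 66]  (not all equal)
t=23: [222, 205, 205, 222, 205, 222]  (not all equal)
t=24: [147, 173, 173, 147, 173, 147]  (not all equal)
t=25: [39, 39, 39, 39, 39, 39]  (all equal)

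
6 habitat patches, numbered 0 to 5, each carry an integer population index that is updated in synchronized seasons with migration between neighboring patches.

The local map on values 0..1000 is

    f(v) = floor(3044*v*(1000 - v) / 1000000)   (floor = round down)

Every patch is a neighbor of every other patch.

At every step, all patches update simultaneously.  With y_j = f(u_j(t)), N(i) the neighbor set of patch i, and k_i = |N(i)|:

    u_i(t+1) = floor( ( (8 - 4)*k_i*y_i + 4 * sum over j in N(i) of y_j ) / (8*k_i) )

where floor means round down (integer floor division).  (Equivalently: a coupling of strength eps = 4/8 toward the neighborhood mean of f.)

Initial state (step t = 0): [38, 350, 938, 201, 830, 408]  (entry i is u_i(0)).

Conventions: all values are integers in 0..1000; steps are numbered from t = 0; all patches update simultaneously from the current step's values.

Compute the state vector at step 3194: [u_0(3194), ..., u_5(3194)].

Answer: [729, 729, 729, 729, 729, 729]
Key observation: The state at step 14, [729, 729, 729, 729, 729, 729], reappears at step 16: the system is in a cycle of period 2 from step 14 on.  Therefore the state at step 3194 equals the state at step 14 + ((3194 - 14) mod 2) = 14, which is [729, 729, 729, 729, 729, 729].

Derivation:
t=0: [38, 350, 938, 201, 830, 408]
t=1: [307, 540, 334, 458, 434, 557]
t=2: [692, 735, 704, 735, 732, 733]
t=3: [625, 602, 619, 602, 604, 603]
t=4: [719, 726, 721, 726, 725, 725]
t=5: [610, 606, 609, 606, 607, 607]
t=6: [724, 725, 724, 725, 725, 725]
t=7: [607, 606, 607, 606, 606, 606]
t=8: [726, 726, 726, 726, 726, 726]
t=9: [605, 605, 605, 605, 605, 605]
t=10: [727, 727, 727, 727, 727, 727]
t=11: [604, 604, 604, 604, 604, 604]
t=12: [728, 728, 728, 728, 728, 728]
t=13: [602, 602, 602, 602, 602, 602]
t=14: [729, 729, 729, 729, 729, 729]
t=15: [601, 601, 601, 601, 601, 601]
t=16: [729, 729, 729, 729, 729, 729]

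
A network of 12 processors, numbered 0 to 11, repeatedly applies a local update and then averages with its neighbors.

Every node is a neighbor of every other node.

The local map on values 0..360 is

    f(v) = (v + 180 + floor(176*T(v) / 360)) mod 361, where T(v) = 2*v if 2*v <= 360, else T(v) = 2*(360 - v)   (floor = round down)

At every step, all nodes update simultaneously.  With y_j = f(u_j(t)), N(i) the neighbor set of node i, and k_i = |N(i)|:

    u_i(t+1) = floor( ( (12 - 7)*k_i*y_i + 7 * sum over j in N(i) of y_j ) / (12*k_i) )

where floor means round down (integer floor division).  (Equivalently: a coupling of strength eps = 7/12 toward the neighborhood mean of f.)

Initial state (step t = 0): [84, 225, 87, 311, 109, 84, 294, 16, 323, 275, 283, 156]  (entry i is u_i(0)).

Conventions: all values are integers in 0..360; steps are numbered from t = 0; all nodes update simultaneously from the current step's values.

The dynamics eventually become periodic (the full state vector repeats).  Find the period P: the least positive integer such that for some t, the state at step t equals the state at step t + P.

Answer: 6
Key observation: The state at step 7, [176, 176, 176, 176, 176, 176, 176, 176, 176, 176, 176, 176], reappears at step 13 — and no state repeats earlier — so the cycle the system enters has period 6.

Derivation:
t=0: [84, 225, 87, 311, 109, 84, 294, 16, 323, 275, 283, 156]
t=1: [257, 195, 259, 195, 143, 257, 195, 208, 196, 195, 195, 177]
t=2: [171, 170, 171, 170, 144, 171, 170, 170, 170, 170, 170, 168]
t=3: [153, 152, 153, 152, 133, 153, 152, 152, 152, 152, 152, 150]
t=4: [117, 117, 117, 117, 103, 117, 117, 117, 117, 117, 117, 115]
t=5: [48, 48, 48, 48, 38, 48, 48, 48, 48, 48, 48, 46]
t=6: [272, 272, 272, 272, 265, 272, 272, 272, 272, 272, 272, 271]
t=7: [176, 176, 176, 176, 176, 176, 176, 176, 176, 176, 176, 176]
t=8: [167, 167, 167, 167, 167, 167, 167, 167, 167, 167, 167, 167]
t=9: [149, 149, 149, 149, 149, 149, 149, 149, 149, 149, 149, 149]
t=10: [113, 113, 113, 113, 113, 113, 113, 113, 113, 113, 113, 113]
t=11: [42, 42, 42, 42, 42, 42, 42, 42, 42, 42, 42, 42]
t=12: [263, 263, 263, 263, 263, 263, 263, 263, 263, 263, 263, 263]
t=13: [176, 176, 176, 176, 176, 176, 176, 176, 176, 176, 176, 176]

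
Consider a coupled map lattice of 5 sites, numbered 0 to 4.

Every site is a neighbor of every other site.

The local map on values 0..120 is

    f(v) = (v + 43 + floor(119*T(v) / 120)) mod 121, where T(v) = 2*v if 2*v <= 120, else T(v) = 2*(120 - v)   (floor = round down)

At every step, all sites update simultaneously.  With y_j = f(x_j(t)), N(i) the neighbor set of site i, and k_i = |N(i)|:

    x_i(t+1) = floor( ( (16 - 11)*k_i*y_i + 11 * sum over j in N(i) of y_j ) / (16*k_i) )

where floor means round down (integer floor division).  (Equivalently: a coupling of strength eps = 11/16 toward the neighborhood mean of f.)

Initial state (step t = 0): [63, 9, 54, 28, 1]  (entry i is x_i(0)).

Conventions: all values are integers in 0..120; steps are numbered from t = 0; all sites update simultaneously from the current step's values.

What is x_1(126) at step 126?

Answer: x_1(126) = 92
Key observation: The state at step 4, [92, 92, 92, 92, 92], reappears at step 6: the system is in a cycle of period 2 from step 4 on.  Therefore the state at step 126 equals the state at step 4 + ((126 - 4) mod 2) = 4, which is [92, 92, 92, 92, 92].

Derivation:
t=0: [63, 9, 54, 28, 1]
t=1: [65, 61, 63, 52, 57]
t=2: [93, 93, 93, 90, 92]
t=3: [68, 68, 68, 69, 68]
t=4: [92, 92, 92, 92, 92]
t=5: [69, 69, 69, 69, 69]
t=6: [92, 92, 92, 92, 92]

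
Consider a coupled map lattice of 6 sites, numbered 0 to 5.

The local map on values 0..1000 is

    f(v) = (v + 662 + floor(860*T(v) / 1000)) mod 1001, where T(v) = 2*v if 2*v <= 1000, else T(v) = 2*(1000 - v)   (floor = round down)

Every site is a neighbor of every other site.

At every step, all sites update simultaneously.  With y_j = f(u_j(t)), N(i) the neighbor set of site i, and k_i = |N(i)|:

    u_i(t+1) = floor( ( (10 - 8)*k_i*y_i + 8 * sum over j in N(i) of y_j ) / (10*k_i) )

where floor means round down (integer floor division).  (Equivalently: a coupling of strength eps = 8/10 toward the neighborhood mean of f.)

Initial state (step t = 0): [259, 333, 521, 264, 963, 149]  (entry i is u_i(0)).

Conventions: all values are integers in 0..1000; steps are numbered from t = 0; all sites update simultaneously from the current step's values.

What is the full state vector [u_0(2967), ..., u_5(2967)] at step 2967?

Answer: [803, 803, 803, 803, 803, 803]
Key observation: The state at step 18, [802, 802, 802, 802, 802, 802], reappears at step 20: the system is in a cycle of period 2 from step 18 on.  Therefore the state at step 2967 equals the state at step 18 + ((2967 - 18) mod 2) = 19, which is [803, 803, 803, 803, 803, 803].

Derivation:
t=0: [259, 333, 521, 264, 963, 149]
t=1: [345, 353, 330, 345, 358, 333]
t=2: [596, 597, 594, 596, 597, 594]
t=3: [951, 951, 951, 951, 951, 951]
t=4: [696, 696, 696, 696, 696, 696]
t=5: [879, 879, 879, 879, 879, 879]
t=6: [748, 748, 748, 748, 748, 748]
t=7: [842, 842, 842, 842, 842, 842]
t=8: [774, 774, 774, 774, 774, 774]
t=9: [823, 823, 823, 823, 823, 823]
t=10: [788, 788, 788, 788, 788, 788]
t=11: [813, 813, 813, 813, 813, 813]
t=12: [795, 795, 795, 795, 795, 795]
t=13: [808, 808, 808, 808, 808, 808]
t=14: [799, 799, 799, 799, 799, 799]
t=15: [805, 805, 805, 805, 805, 805]
t=16: [801, 801, 801, 801, 801, 801]
t=17: [804, 804, 804, 804, 804, 804]
t=18: [802, 802, 802, 802, 802, 802]
t=19: [803, 803, 803, 803, 803, 803]
t=20: [802, 802, 802, 802, 802, 802]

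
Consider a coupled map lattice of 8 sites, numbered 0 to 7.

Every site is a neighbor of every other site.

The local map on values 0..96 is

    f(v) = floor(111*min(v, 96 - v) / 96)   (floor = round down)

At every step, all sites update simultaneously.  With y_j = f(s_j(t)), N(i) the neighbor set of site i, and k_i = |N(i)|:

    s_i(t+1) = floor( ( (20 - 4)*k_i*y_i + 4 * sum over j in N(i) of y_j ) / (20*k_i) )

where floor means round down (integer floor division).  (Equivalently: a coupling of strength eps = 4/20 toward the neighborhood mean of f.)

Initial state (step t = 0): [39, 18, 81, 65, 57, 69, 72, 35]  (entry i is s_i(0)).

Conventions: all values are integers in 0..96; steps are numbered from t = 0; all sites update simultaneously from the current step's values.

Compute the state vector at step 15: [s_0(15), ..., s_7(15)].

Answer: [49, 50, 50, 53, 49, 52, 49, 52]

Derivation:
t=0: [39, 18, 81, 65, 57, 69, 72, 35]
t=1: [42, 22, 20, 34, 42, 31, 28, 38]
t=2: [45, 27, 26, 38, 45, 35, 33, 41]
t=3: [49, 33, 32, 42, 49, 40, 38, 45]
t=4: [52, 39, 39, 47, 52, 46, 43, 50]
t=5: [49, 46, 46, 53, 49, 52, 49, 52]
t=6: [53, 52, 52, 49, 53, 50, 53, 50]
t=7: [49, 50, 50, 53, 49, 52, 49, 52]
t=8: [53, 52, 52, 49, 53, 50, 53, 50]
t=9: [49, 50, 50, 53, 49, 52, 49, 52]
t=10: [53, 52, 52, 49, 53, 50, 53, 50]
t=11: [49, 50, 50, 53, 49, 52, 49, 52]
t=12: [53, 52, 52, 49, 53, 50, 53, 50]
t=13: [49, 50, 50, 53, 49, 52, 49, 52]
t=14: [53, 52, 52, 49, 53, 50, 53, 50]
t=15: [49, 50, 50, 53, 49, 52, 49, 52]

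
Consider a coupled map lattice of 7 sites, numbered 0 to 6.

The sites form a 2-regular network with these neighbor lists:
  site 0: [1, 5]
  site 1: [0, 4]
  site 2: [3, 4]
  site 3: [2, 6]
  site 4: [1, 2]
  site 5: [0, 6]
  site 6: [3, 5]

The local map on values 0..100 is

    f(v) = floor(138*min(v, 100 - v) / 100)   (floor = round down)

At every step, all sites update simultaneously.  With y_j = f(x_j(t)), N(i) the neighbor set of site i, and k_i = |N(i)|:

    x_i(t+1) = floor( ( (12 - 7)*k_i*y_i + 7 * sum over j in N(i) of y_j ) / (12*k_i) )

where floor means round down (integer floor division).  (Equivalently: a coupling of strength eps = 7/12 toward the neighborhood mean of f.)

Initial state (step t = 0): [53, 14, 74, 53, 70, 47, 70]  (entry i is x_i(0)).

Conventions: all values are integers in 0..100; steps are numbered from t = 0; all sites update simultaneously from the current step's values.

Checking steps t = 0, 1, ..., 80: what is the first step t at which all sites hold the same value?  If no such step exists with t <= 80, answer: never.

Answer: 14
Key observation: Synchronization is absorbing here: once all sites are equal they stay equal, and step 14 is the first all-equal step.

Derivation:
t=0: [53, 14, 74, 53, 70, 47, 70]  (not all equal)
t=1: [50, 38, 45, 48, 32, 57, 54]  (not all equal)
t=2: [61, 54, 57, 63, 51, 63, 62]  (not all equal)
t=3: [55, 61, 59, 53, 63, 51, 51]  (not all equal)
t=4: [60, 55, 56, 62, 53, 65, 66]  (not all equal)
t=5: [55, 60, 58, 52, 62, 49, 48]  (not all equal)
t=6: [61, 56, 58, 63, 54, 65, 66]  (not all equal)
t=7: [53, 58, 57, 51, 60, 48, 48]  (not all equal)
t=8: [62, 58, 60, 64, 56, 65, 66]  (not all equal)
t=9: [52, 56, 54, 49, 57, 48, 47]  (not all equal)
t=10: [64, 61, 63, 64, 60, 65, 65]  (not all equal)
t=11: [49, 52, 51, 49, 53, 48, 48]  (not all equal)
t=12: [66, 65, 66, 66, 65, 66, 66]  (not all equal)
t=13: [46, 47, 46, 46, 47, 46, 46]  (not all equal)
t=14: [63, 63, 63, 63, 63, 63, 63]  (all equal)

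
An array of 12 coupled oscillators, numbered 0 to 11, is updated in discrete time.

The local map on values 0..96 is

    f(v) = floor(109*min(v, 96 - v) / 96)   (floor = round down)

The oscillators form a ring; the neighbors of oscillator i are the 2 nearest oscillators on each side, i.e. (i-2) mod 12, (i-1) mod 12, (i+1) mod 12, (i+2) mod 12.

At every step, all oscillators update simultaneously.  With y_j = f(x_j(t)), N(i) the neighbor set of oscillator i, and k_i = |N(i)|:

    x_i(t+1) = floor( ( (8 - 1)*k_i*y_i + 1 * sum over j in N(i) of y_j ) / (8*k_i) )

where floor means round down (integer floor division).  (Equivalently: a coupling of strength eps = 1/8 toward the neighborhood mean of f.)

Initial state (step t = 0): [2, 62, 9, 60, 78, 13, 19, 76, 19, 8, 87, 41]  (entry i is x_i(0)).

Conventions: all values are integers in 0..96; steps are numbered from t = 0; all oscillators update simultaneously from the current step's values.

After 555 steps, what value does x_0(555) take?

Answer: x_0(555) = 48
Key observation: The state at step 20, [53, 53, 52, 52, 49, 51, 53, 51, 48, 51, 52, 53], reappears at step 22: the system is in a cycle of period 2 from step 20 on.  Therefore the state at step 555 equals the state at step 20 + ((555 - 20) mod 2) = 21, which is [48, 48, 49, 49, 52, 50, 48, 51, 53, 50, 49, 48].

Derivation:
t=0: [2, 62, 9, 60, 78, 13, 19, 76, 19, 8, 87, 41]
t=1: [5, 36, 11, 37, 20, 15, 20, 21, 20, 10, 11, 42]
t=2: [7, 38, 13, 39, 22, 18, 21, 22, 21, 12, 13, 43]
t=3: [9, 41, 15, 41, 24, 21, 22, 23, 22, 14, 15, 44]
t=4: [12, 44, 18, 43, 27, 23, 24, 25, 23, 16, 17, 45]
t=5: [15, 47, 21, 45, 30, 26, 27, 27, 25, 19, 20, 47]
t=6: [19, 50, 24, 48, 33, 29, 30, 29, 27, 22, 22, 49]
t=7: [23, 50, 28, 51, 36, 32, 33, 31, 29, 25, 25, 50]
t=8: [27, 50, 32, 49, 39, 36, 36, 34, 32, 29, 28, 49]
t=9: [31, 50, 37, 51, 43, 40, 39, 37, 35, 32, 31, 50]
t=10: [36, 51, 42, 50, 47, 45, 43, 41, 39, 36, 35, 50]
t=11: [40, 50, 47, 51, 52, 50, 48, 45, 43, 40, 39, 50]
t=12: [45, 51, 52, 51, 49, 51, 53, 50, 48, 45, 44, 51]
t=13: [50, 50, 49, 51, 52, 51, 48, 51, 53, 51, 49, 50]
t=14: [52, 52, 52, 51, 49, 51, 53, 51, 48, 51, 52, 52]
t=15: [49, 49, 49, 50, 52, 50, 48, 51, 53, 50, 49, 49]
t=16: [53, 52, 52, 51, 49, 51, 53, 51, 48, 51, 52, 52]
t=17: [48, 49, 49, 50, 52, 50, 48, 51, 53, 50, 49, 49]
t=18: [53, 53, 52, 51, 49, 51, 53, 51, 48, 51, 52, 53]
t=19: [48, 48, 49, 50, 52, 50, 48, 51, 53, 50, 49, 48]
t=20: [53, 53, 52, 52, 49, 51, 53, 51, 48, 51, 52, 53]
t=21: [48, 48, 49, 49, 52, 50, 48, 51, 53, 50, 49, 48]
t=22: [53, 53, 52, 52, 49, 51, 53, 51, 48, 51, 52, 53]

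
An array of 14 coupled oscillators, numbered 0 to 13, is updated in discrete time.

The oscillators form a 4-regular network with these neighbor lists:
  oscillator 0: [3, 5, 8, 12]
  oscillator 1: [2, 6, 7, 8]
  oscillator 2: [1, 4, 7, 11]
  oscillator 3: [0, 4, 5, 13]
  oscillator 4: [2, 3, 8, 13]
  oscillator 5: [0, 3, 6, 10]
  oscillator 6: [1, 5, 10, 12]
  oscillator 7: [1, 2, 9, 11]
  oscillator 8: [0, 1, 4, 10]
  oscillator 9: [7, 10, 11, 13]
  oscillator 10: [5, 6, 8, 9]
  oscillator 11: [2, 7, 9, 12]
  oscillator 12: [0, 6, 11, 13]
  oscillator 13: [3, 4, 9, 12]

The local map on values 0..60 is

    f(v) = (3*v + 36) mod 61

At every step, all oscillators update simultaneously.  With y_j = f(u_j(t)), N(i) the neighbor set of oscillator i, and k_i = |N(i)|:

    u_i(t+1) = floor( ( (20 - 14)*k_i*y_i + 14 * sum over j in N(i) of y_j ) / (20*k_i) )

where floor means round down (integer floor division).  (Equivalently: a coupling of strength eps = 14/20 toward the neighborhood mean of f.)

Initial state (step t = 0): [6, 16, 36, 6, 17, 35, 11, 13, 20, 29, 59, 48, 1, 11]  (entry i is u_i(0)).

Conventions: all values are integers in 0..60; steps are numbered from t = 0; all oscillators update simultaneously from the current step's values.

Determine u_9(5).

Simulating step by step:
t=0: [6, 16, 36, 6, 17, 35, 11, 13, 20, 29, 59, 48, 1, 11]
t=1: [41, 20, 27, 34, 28, 31, 21, 22, 33, 19, 20, 30, 34, 23]
t=2: [20, 36, 41, 30, 40, 24, 27, 34, 32, 31, 26, 26, 26, 34]
t=3: [30, 27, 32, 24, 21, 40, 47, 25, 28, 26, 36, 35, 43, 21]
t=4: [33, 47, 31, 34, 38, 32, 43, 39, 38, 38, 41, 33, 33, 43]
t=5: [15, 35, 24, 21, 24, 22, 33, 27, 31, 30, 30, 17, 23, 27]

Answer: u_9(5) = 30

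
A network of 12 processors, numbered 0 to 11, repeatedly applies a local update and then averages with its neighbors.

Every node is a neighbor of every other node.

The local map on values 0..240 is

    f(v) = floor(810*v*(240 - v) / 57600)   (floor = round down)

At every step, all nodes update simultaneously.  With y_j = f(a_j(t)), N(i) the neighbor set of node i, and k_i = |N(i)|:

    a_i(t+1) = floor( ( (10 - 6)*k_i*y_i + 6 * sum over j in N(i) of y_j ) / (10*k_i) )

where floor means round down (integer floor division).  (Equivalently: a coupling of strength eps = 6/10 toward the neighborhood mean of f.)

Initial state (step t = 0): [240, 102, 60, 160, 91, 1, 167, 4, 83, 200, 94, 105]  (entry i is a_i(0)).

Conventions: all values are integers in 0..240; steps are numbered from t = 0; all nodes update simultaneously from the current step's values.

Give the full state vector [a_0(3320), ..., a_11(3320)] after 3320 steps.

Answer: [201, 201, 201, 201, 201, 201, 201, 201, 201, 201, 201, 201]
Key observation: The state at step 6, [201, 201, 201, 201, 201, 201, 201, 201, 201, 201, 201, 201], reappears at step 8: the system is in a cycle of period 2 from step 6 on.  Therefore the state at step 3320 equals the state at step 6 + ((3320 - 6) mod 2) = 6, which is [201, 201, 201, 201, 201, 201, 201, 201, 201, 201, 201, 201].

Derivation:
t=0: [240, 102, 60, 160, 91, 1, 167, 4, 83, 200, 94, 105]
t=1: [86, 154, 138, 148, 152, 87, 145, 91, 150, 125, 153, 155]
t=2: [188, 188, 192, 190, 189, 189, 191, 190, 189, 194, 189, 188]
t=3: [134, 134, 131, 133, 134, 134, 132, 133, 134, 130, 134, 134]
t=4: [199, 199, 199, 199, 199, 199, 199, 199, 199, 200, 199, 199]
t=5: [113, 113, 113, 113, 113, 113, 113, 113, 113, 113, 113, 113]
t=6: [201, 201, 201, 201, 201, 201, 201, 201, 201, 201, 201, 201]
t=7: [110, 110, 110, 110, 110, 110, 110, 110, 110, 110, 110, 110]
t=8: [201, 201, 201, 201, 201, 201, 201, 201, 201, 201, 201, 201]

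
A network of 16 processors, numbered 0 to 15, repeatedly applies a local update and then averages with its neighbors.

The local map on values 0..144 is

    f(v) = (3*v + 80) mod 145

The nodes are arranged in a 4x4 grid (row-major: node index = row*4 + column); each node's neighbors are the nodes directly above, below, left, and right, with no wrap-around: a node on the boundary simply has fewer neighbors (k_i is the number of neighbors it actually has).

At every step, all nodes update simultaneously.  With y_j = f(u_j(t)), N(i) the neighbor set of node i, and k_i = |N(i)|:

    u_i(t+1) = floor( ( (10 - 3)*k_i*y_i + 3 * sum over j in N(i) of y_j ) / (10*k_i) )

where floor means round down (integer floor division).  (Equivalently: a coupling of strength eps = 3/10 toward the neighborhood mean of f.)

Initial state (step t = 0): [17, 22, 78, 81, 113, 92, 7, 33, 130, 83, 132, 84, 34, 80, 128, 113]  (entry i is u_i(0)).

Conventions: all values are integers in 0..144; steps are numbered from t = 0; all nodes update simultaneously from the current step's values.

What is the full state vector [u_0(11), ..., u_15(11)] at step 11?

Simulating step by step:
t=0: [17, 22, 78, 81, 113, 92, 7, 33, 130, 83, 132, 84, 34, 80, 128, 113]
t=1: [111, 22, 30, 31, 113, 66, 83, 41, 45, 40, 44, 49, 35, 31, 40, 100]
t=2: [105, 28, 24, 32, 122, 109, 48, 55, 71, 60, 64, 78, 42, 34, 57, 83]
t=3: [78, 36, 17, 37, 30, 98, 81, 83, 20, 101, 113, 43, 48, 54, 94, 46]
t=4: [27, 54, 103, 57, 42, 73, 51, 41, 117, 98, 109, 68, 90, 92, 80, 71]
t=5: [34, 80, 98, 97, 59, 31, 82, 73, 119, 83, 107, 115, 73, 63, 39, 27]
t=6: [47, 35, 73, 70, 85, 35, 42, 31, 17, 47, 97, 108, 25, 96, 61, 39]
t=7: [65, 40, 16, 5, 56, 44, 54, 37, 104, 77, 84, 95, 38, 75, 103, 71]
t=8: [114, 71, 114, 92, 102, 67, 89, 58, 88, 31, 51, 61, 51, 27, 75, 28]
t=9: [107, 42, 105, 82, 99, 109, 74, 100, 59, 41, 77, 104, 72, 24, 22, 33]
t=10: [99, 76, 84, 54, 94, 98, 33, 78, 93, 59, 27, 85, 22, 11, 6, 39]
t=11: [74, 33, 44, 77, 74, 76, 36, 34, 66, 99, 32, 40, 28, 100, 86, 57]

Answer: [74, 33, 44, 77, 74, 76, 36, 34, 66, 99, 32, 40, 28, 100, 86, 57]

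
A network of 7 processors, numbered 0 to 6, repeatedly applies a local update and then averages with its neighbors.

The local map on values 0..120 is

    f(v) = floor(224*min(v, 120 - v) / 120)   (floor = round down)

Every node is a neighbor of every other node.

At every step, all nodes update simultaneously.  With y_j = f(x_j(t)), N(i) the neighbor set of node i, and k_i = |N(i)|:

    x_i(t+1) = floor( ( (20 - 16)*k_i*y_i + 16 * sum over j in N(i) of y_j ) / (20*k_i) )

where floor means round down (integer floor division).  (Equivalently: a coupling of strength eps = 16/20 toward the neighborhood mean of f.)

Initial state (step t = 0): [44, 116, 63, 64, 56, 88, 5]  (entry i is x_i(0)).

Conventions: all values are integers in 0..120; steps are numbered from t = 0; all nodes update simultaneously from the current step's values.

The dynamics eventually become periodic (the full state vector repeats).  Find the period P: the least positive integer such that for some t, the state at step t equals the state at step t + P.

Simulating step by step:
t=0: [44, 116, 63, 64, 56, 88, 5]
t=1: [68, 63, 69, 69, 69, 66, 63]
t=2: [99, 99, 98, 98, 98, 99, 99]
t=3: [39, 39, 39, 39, 39, 39, 39]
t=4: [72, 72, 72, 72, 72, 72, 72]
t=5: [89, 89, 89, 89, 89, 89, 89]
t=6: [57, 57, 57, 57, 57, 57, 57]
t=7: [106, 106, 106, 106, 106, 106, 106]
t=8: [26, 26, 26, 26, 26, 26, 26]
t=9: [48, 48, 48, 48, 48, 48, 48]
t=10: [89, 89, 89, 89, 89, 89, 89]

Answer: 5
Key observation: The state at step 5, [89, 89, 89, 89, 89, 89, 89], reappears at step 10 — and no state repeats earlier — so the cycle the system enters has period 5.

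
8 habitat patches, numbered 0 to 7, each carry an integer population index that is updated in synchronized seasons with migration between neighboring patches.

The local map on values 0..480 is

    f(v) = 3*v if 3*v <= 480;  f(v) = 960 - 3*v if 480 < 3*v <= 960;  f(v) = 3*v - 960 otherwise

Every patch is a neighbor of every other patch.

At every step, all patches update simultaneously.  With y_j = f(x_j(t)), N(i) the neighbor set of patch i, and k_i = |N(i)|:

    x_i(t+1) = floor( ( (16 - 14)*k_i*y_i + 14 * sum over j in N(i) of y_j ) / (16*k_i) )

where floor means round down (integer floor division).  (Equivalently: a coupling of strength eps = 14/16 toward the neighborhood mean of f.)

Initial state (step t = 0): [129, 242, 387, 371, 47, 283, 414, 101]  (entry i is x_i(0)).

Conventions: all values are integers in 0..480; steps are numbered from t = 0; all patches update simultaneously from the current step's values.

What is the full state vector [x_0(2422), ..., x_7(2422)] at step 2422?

Answer: [198, 198, 198, 198, 198, 198, 198, 198]
Key observation: The state at step 2, [282, 282, 282, 282, 282, 282, 282, 282], reappears at step 10: the system is in a cycle of period 8 from step 2 on.  Therefore the state at step 2422 equals the state at step 2 + ((2422 - 2) mod 8) = 6, which is [198, 198, 198, 198, 198, 198, 198, 198].

Derivation:
t=0: [129, 242, 387, 371, 47, 283, 414, 101]
t=1: [226, 226, 226, 226, 226, 226, 226, 226]
t=2: [282, 282, 282, 282, 282, 282, 282, 282]
t=3: [114, 114, 114, 114, 114, 114, 114, 114]
t=4: [342, 342, 342, 342, 342, 342, 342, 342]
t=5: [66, 66, 66, 66, 66, 66, 66, 66]
t=6: [198, 198, 198, 198, 198, 198, 198, 198]
t=7: [366, 366, 366, 366, 366, 366, 366, 366]
t=8: [138, 138, 138, 138, 138, 138, 138, 138]
t=9: [414, 414, 414, 414, 414, 414, 414, 414]
t=10: [282, 282, 282, 282, 282, 282, 282, 282]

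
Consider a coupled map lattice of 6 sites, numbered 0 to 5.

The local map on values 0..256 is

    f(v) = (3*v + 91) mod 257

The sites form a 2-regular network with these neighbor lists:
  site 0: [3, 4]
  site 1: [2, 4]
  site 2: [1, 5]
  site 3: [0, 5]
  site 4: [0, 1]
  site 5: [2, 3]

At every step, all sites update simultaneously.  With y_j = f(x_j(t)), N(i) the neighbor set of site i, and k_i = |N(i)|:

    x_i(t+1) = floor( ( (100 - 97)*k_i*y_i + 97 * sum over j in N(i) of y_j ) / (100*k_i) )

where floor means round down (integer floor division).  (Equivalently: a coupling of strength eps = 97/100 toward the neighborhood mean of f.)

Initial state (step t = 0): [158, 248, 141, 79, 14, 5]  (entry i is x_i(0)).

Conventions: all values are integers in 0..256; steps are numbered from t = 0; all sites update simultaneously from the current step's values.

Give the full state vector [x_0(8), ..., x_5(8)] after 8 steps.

Answer: [91, 103, 215, 147, 173, 172]

Derivation:
t=0: [158, 248, 141, 79, 14, 5]
t=1: [100, 66, 82, 78, 59, 37]
t=2: [42, 45, 115, 165, 80, 77]
t=3: [77, 129, 146, 138, 217, 123]
t=4: [232, 124, 206, 137, 145, 133]
t=5: [125, 106, 218, 128, 108, 220]
t=6: [188, 193, 195, 222, 179, 224]
t=7: [177, 138, 201, 196, 147, 203]
t=8: [91, 103, 215, 147, 173, 172]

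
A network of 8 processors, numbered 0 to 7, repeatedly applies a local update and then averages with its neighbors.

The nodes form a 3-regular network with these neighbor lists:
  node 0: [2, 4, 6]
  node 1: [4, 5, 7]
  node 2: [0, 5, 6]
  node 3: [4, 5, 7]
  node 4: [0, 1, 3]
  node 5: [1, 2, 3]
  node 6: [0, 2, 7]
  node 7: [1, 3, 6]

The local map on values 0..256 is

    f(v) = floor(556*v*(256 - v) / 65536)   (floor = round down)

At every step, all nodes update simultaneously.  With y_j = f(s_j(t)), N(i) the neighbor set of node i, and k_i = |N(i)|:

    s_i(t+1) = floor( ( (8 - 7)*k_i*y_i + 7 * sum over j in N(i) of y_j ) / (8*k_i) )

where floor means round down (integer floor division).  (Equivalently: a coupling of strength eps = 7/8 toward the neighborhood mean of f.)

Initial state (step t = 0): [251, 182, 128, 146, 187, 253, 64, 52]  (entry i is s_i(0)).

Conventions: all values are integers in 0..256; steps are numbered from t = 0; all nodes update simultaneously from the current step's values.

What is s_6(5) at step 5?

Answer: s_6(5) = 138

Derivation:
t=0: [251, 182, 128, 146, 187, 253, 64, 52]
t=1: [103, 73, 52, 76, 89, 114, 82, 114]
t=2: [114, 130, 125, 131, 121, 109, 119, 119]
t=3: [137, 137, 136, 137, 137, 137, 137, 138]
t=4: [138, 138, 138, 138, 138, 138, 138, 138]
t=5: [138, 138, 138, 138, 138, 138, 138, 138]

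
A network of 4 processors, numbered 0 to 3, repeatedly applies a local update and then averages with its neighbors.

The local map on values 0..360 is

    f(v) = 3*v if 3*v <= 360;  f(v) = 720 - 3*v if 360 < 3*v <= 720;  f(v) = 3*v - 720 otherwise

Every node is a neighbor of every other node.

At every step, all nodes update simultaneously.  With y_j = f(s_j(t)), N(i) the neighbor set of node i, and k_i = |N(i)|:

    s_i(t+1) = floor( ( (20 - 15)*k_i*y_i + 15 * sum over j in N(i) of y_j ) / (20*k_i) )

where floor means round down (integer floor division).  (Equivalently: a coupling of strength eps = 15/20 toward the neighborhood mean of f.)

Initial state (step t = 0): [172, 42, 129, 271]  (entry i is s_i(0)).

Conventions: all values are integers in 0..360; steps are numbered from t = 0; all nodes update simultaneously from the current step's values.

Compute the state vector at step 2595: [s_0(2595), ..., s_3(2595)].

Simulating step by step:
t=0: [172, 42, 129, 271]
t=1: [189, 189, 189, 189]
t=2: [153, 153, 153, 153]
t=3: [261, 261, 261, 261]
t=4: [63, 63, 63, 63]
t=5: [189, 189, 189, 189]

Answer: [261, 261, 261, 261]
Key observation: The state at step 1, [189, 189, 189, 189], reappears at step 5: the system is in a cycle of period 4 from step 1 on.  Therefore the state at step 2595 equals the state at step 1 + ((2595 - 1) mod 4) = 3, which is [261, 261, 261, 261].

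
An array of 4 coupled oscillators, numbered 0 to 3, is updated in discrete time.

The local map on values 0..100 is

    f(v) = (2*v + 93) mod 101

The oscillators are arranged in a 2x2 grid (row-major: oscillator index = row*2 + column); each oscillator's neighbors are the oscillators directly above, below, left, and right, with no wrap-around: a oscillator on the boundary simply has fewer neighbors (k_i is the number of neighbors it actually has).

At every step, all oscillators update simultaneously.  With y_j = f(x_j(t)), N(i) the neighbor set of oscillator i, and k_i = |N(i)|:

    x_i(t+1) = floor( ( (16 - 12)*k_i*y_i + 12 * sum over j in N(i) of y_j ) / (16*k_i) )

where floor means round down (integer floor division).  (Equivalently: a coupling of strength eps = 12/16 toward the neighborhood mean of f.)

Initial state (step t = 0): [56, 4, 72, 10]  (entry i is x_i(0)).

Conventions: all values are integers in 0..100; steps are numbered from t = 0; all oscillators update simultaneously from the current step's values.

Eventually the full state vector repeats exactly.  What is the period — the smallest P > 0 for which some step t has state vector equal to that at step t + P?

Answer: 10
Key observation: The state at step 26, [37, 41, 41, 37], reappears at step 36 — and no state repeats earlier — so the cycle the system enters has period 10.

Derivation:
t=0: [56, 4, 72, 10]
t=1: [13, 5, 14, 16]
t=2: [12, 16, 20, 14]
t=3: [25, 19, 21, 26]
t=4: [34, 39, 40, 35]
t=5: [68, 63, 63, 68]
t=6: [19, 24, 24, 19]
t=7: [37, 32, 32, 37]
t=8: [58, 63, 63, 58]
t=9: [14, 9, 9, 14]
t=10: [12, 17, 17, 12]
t=11: [23, 18, 18, 23]
t=12: [30, 35, 35, 30]
t=13: [59, 54, 54, 59]
t=14: [77, 31, 31, 77]
t=15: [51, 47, 47, 51]
t=16: [88, 92, 92, 88]
t=17: [73, 69, 69, 73]
t=18: [31, 35, 35, 31]
t=19: [60, 56, 56, 60]
t=20: [5, 9, 9, 5]
t=21: [8, 4, 4, 8]
t=22: [2, 6, 6, 2]
t=23: [27, 73, 73, 27]
t=24: [39, 43, 43, 39]
t=25: [76, 72, 72, 76]
t=26: [37, 41, 41, 37]
t=27: [72, 68, 68, 72]
t=28: [29, 33, 33, 29]
t=29: [56, 52, 52, 56]
t=30: [72, 26, 26, 72]
t=31: [41, 37, 37, 41]
t=32: [68, 72, 72, 68]
t=33: [33, 29, 29, 33]
t=34: [52, 56, 56, 52]
t=35: [26, 72, 72, 26]
t=36: [37, 41, 41, 37]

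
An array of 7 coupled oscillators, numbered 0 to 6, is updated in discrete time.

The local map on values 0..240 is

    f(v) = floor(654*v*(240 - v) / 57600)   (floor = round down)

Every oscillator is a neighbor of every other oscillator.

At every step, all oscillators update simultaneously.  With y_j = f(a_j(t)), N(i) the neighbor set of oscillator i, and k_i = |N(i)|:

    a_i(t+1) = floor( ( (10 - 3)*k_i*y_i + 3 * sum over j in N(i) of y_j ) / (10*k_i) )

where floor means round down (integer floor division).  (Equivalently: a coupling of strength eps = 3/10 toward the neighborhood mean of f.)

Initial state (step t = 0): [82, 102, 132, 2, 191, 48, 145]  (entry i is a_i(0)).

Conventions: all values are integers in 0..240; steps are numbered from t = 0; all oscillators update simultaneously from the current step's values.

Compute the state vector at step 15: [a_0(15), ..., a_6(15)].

Answer: [152, 152, 152, 152, 152, 152, 152]

Derivation:
t=0: [82, 102, 132, 2, 191, 48, 145]
t=1: [137, 145, 146, 45, 110, 109, 143]
t=2: [156, 153, 153, 116, 157, 157, 154]
t=3: [149, 151, 151, 158, 148, 148, 150]
t=4: [152, 152, 152, 148, 153, 153, 152]
t=5: [151, 151, 151, 153, 151, 151, 151]
t=6: [151, 151, 151, 151, 151, 151, 151]
t=7: [152, 152, 152, 152, 152, 152, 152]
t=8: [151, 151, 151, 151, 151, 151, 151]
t=9: [152, 152, 152, 152, 152, 152, 152]
t=10: [151, 151, 151, 151, 151, 151, 151]
t=11: [152, 152, 152, 152, 152, 152, 152]
t=12: [151, 151, 151, 151, 151, 151, 151]
t=13: [152, 152, 152, 152, 152, 152, 152]
t=14: [151, 151, 151, 151, 151, 151, 151]
t=15: [152, 152, 152, 152, 152, 152, 152]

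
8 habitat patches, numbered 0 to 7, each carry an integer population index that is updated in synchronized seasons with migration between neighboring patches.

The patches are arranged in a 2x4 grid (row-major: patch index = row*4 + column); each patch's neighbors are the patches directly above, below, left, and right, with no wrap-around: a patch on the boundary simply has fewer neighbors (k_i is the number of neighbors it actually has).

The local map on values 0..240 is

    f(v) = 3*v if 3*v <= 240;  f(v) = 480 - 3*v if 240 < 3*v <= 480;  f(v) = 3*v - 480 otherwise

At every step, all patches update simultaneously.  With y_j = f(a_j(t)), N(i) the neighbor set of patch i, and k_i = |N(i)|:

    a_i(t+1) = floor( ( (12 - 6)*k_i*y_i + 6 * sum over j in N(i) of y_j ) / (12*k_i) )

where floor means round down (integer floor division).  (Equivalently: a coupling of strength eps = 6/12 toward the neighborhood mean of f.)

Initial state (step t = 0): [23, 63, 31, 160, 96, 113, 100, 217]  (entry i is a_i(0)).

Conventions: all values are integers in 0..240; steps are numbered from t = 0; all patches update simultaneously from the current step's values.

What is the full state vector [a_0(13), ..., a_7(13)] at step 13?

Answer: [100, 127, 101, 127, 108, 139, 110, 132]

Derivation:
t=0: [23, 63, 31, 160, 96, 113, 100, 217]
t=1: [129, 145, 108, 66, 148, 164, 157, 130]
t=2: [66, 66, 120, 160, 44, 21, 47, 96]
t=3: [181, 162, 116, 78, 131, 110, 133, 131]
t=4: [54, 60, 119, 171, 96, 104, 102, 122]
t=5: [174, 165, 126, 75, 178, 175, 154, 108]
t=6: [38, 39, 94, 177, 48, 37, 59, 138]
t=7: [122, 129, 156, 91, 128, 128, 151, 90]
t=8: [104, 83, 60, 159, 100, 84, 66, 163]
t=9: [186, 211, 162, 48, 189, 215, 168, 54]
t=10: [99, 118, 56, 114, 104, 126, 67, 123]
t=11: [165, 138, 161, 138, 155, 133, 164, 140]
t=12: [27, 49, 25, 48, 31, 56, 30, 49]
t=13: [100, 127, 101, 127, 108, 139, 110, 132]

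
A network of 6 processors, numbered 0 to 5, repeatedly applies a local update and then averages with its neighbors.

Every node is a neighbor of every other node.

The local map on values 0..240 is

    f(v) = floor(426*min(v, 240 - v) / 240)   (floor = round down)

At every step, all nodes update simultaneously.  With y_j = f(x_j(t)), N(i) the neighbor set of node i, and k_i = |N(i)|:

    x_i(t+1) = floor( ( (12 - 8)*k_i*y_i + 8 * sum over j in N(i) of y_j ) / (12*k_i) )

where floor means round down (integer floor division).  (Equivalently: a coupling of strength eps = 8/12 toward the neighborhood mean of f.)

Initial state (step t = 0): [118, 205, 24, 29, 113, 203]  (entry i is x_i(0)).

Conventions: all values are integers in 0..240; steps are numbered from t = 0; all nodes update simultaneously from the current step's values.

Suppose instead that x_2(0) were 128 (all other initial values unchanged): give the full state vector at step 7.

Answer: [85, 85, 85, 85, 85, 85]
Key observation: This trace re-runs the system from the modified initial state.

Derivation:
t=0: [118, 205, 128, 29, 113, 203]
t=1: [146, 117, 144, 114, 144, 117]
t=2: [182, 191, 183, 190, 183, 191]
t=3: [95, 92, 95, 92, 95, 92]
t=4: [166, 165, 166, 165, 166, 165]
t=5: [131, 132, 131, 132, 131, 132]
t=6: [192, 191, 192, 191, 192, 191]
t=7: [85, 85, 85, 85, 85, 85]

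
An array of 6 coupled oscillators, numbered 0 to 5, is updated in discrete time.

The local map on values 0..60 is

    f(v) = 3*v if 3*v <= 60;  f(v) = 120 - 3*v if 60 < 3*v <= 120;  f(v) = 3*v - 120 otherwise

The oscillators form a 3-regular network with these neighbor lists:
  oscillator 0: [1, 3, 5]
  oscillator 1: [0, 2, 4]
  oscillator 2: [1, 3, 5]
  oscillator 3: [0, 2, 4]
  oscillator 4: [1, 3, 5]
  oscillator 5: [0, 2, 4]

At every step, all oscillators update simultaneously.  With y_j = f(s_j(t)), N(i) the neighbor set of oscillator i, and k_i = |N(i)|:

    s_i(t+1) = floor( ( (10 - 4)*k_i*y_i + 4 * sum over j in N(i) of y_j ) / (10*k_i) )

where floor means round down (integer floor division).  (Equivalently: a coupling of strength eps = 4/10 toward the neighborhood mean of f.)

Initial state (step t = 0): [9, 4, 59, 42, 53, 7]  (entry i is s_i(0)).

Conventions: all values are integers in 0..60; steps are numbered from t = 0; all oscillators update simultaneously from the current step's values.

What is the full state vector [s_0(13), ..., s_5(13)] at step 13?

Simulating step by step:
t=0: [9, 4, 59, 42, 53, 7]
t=1: [21, 23, 39, 20, 28, 29]
t=2: [53, 43, 21, 48, 40, 32]
t=3: [31, 18, 41, 27, 7, 27]
t=4: [33, 39, 19, 30, 30, 30]
t=5: [21, 16, 42, 32, 26, 32]
t=6: [47, 42, 16, 28, 38, 28]
t=7: [23, 13, 39, 31, 14, 31]
t=8: [43, 36, 14, 29, 37, 29]
t=9: [15, 15, 35, 27, 15, 27]
t=10: [43, 41, 25, 37, 43, 37]
t=11: [8, 10, 29, 13, 8, 13]
t=12: [28, 28, 34, 34, 28, 34]
t=13: [31, 33, 20, 22, 31, 22]

Answer: [31, 33, 20, 22, 31, 22]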